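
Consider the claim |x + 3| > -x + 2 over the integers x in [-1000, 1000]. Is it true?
The claim fails at x = -1:
x = -1: LHS = |(-1) + 3| = |2| = 2, RHS = -(-1) + 2 = 3; 2 > 3 — FAILS

Because a single integer refutes it, the statement is false.

Answer: False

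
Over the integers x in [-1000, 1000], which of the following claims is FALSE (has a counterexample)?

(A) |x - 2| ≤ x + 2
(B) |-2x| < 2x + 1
(A) x = -1: LHS = |(-1) - 2| = |-3| = 3, RHS = (-1) + 2 = 1; 3 ≤ 1 — FAILS
(B) x = -1: LHS = |-2·(-1)| = |2| = 2, RHS = 2·(-1) + 1 = -1; 2 < -1 — FAILS

Answer: Both A and B are false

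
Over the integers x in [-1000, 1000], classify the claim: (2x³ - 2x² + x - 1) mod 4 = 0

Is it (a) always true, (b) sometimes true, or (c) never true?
Holds at x = 1: LHS = (2·1³ - 2·1² + 1 - 1) mod 4 = 0 mod 4 = 0; 0 = 0 — holds
Fails at x = 0: LHS = (2·0³ - 2·0² + 0 - 1) mod 4 = (-1) mod 4 = 3; 3 = 0 — FAILS
It is satisfied by some integers in the range but not all.

Answer: Sometimes true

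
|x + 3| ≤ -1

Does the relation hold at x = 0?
x = 0: LHS = |0 + 3| = |3| = 3; 3 ≤ -1 — FAILS

The relation fails at x = 0, so x = 0 is a counterexample.

Answer: No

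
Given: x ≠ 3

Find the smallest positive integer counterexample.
Testing positive integers:
x = 1: 1 ≠ 3 — holds
x = 2: 2 ≠ 3 — holds
x = 3: 3 ≠ 3 — FAILS  ← smallest positive counterexample

Answer: x = 3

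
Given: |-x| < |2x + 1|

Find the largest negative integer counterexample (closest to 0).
Testing negative integers from -1 downward:
x = -1: LHS = |-(-1)| = |1| = 1, RHS = |2·(-1) + 1| = |-1| = 1; 1 < 1 — FAILS  ← closest negative counterexample to 0

Answer: x = -1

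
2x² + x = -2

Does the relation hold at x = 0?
x = 0: LHS = 2·0² + 0 = 0; 0 = -2 — FAILS

The relation fails at x = 0, so x = 0 is a counterexample.

Answer: No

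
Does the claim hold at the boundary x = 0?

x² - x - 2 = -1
x = 0: LHS = 0² - 0 - 2 = -2; -2 = -1 — FAILS

The relation fails at x = 0, so x = 0 is a counterexample.

Answer: No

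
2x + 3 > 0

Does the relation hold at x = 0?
x = 0: LHS = 2·0 + 3 = 3; 3 > 0 — holds

The relation is satisfied at x = 0.

Answer: Yes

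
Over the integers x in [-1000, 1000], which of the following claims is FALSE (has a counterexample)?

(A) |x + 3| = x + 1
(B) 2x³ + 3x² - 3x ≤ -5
(A) x = 0: LHS = |0 + 3| = |3| = 3, RHS = 0 + 1 = 1; 3 = 1 — FAILS
(B) x = 0: LHS = 2·0³ + 3·0² - 3·0 = 0; 0 ≤ -5 — FAILS

Answer: Both A and B are false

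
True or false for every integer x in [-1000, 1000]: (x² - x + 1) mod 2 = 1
For a polynomial with integer coefficients, its value mod 2 depends only on x mod 2, so it suffices to check one representative of each residue class, x = 0, 1:
x = 0: LHS = (0² - 0 + 1) mod 2 = 1 mod 2 = 1; 1 = 1 — holds
x = 1: LHS = (1² - 1 + 1) mod 2 = 1 mod 2 = 1; 1 = 1 — holds
The relation holds in every residue class, so the relation holds for every integer in [-1000, 1000].

No counterexample exists.

Answer: True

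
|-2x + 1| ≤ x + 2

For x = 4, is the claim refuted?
Substitute x = 4 into the relation:
x = 4: LHS = |-2·4 + 1| = |-7| = 7, RHS = 4 + 2 = 6; 7 ≤ 6 — FAILS

Since the claim fails at x = 4, this value is a counterexample.

Answer: Yes, x = 4 is a counterexample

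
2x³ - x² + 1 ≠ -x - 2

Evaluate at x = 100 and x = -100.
x = 100: LHS = 2·100³ - 100² + 1 = 1990001, RHS = -100 - 2 = -102; 1990001 ≠ -102 — holds
x = -100: LHS = 2·(-100)³ - (-100)² + 1 = -2009999, RHS = -(-100) - 2 = 98; -2009999 ≠ 98 — holds

Answer: Yes, holds for both x = 100 and x = -100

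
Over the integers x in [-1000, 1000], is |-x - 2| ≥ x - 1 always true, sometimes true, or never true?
Over all integers in [-1000, 1000], LHS − RHS is smallest at x = 0, where it equals 3:
x = 0: LHS = |-0 - 2| = |-2| = 2, RHS = 0 - 1 = -1; 2 ≥ -1 — holds
At the ends of the range:
x = -1000: LHS = |-(-1000) - 2| = |998| = 998, RHS = (-1000) - 1 = -1001; 998 ≥ -1001 — holds
x = 1000: LHS = |-1000 - 2| = |-1002| = 1002, RHS = 1000 - 1 = 999; 1002 ≥ 999 — holds
Hence LHS − RHS is never negative, i.e. LHS ≥ RHS throughout, so the relation holds for every integer in [-1000, 1000].

No counterexample exists.

Answer: Always true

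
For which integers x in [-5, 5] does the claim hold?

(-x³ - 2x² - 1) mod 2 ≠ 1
Holds for: {-5, -3, -1, 1, 3, 5}
Fails for: {-4, -2, 0, 2, 4}

Answer: {-5, -3, -1, 1, 3, 5}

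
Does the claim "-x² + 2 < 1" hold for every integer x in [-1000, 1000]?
The claim fails at x = 0:
x = 0: LHS = -0² + 2 = 2; 2 < 1 — FAILS

Because a single integer refutes it, the statement is false.

Answer: False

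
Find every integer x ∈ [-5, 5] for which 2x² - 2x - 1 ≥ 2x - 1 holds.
Holds for: {-5, -4, -3, -2, -1, 0, 2, 3, 4, 5}
Fails for: {1}

Answer: {-5, -4, -3, -2, -1, 0, 2, 3, 4, 5}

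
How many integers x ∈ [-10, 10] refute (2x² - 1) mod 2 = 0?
Counterexamples in [-10, 10]: {-10, -9, -8, -7, -6, -5, -4, -3, -2, -1, 0, 1, 2, 3, 4, 5, 6, 7, 8, 9, 10}.

Counting them gives 21 values.

Answer: 21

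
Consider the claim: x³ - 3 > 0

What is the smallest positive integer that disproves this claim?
Testing positive integers:
x = 1: LHS = 1³ - 3 = -2; -2 > 0 — FAILS  ← smallest positive counterexample

Answer: x = 1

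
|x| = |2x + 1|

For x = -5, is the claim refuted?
Substitute x = -5 into the relation:
x = -5: LHS = |-5| = 5, RHS = |2·(-5) + 1| = |-9| = 9; 5 = 9 — FAILS

Since the claim fails at x = -5, this value is a counterexample.

Answer: Yes, x = -5 is a counterexample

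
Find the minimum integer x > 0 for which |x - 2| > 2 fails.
Testing positive integers:
x = 1: LHS = |1 - 2| = |-1| = 1; 1 > 2 — FAILS  ← smallest positive counterexample

Answer: x = 1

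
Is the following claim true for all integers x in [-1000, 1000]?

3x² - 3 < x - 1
The claim fails at x = 1:
x = 1: LHS = 3·1² - 3 = 0, RHS = 1 - 1 = 0; 0 < 0 — FAILS

Because a single integer refutes it, the statement is false.

Answer: False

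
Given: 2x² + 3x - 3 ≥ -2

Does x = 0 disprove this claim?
Substitute x = 0 into the relation:
x = 0: LHS = 2·0² + 3·0 - 3 = -3; -3 ≥ -2 — FAILS

Since the claim fails at x = 0, this value is a counterexample.

Answer: Yes, x = 0 is a counterexample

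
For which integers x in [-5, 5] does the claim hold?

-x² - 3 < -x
Over all integers in [-5, 5], LHS − RHS is largest at x = 0, where it equals -3:
x = 0: LHS = -0² - 3 = -3, RHS = -0 = 0; -3 < 0 — holds
At the ends of the range:
x = -5: LHS = -(-5)² - 3 = -28, RHS = -(-5) = 5; -28 < 5 — holds
x = 5: LHS = -5² - 3 = -28; -28 < -5 — holds
Hence LHS − RHS is never zero or positive, i.e. LHS < RHS throughout, so the relation holds for every integer in [-5, 5].

Answer: All integers in [-5, 5]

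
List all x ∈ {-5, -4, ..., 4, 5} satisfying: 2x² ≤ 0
Holds for: {0}
Fails for: {-5, -4, -3, -2, -1, 1, 2, 3, 4, 5}

Answer: {0}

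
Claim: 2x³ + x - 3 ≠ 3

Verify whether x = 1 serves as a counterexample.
Substitute x = 1 into the relation:
x = 1: LHS = 2·1³ + 1 - 3 = 0; 0 ≠ 3 — holds

The relation holds at x = 1, so it is not a counterexample.

Answer: No, x = 1 is not a counterexample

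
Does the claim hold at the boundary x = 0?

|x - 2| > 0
x = 0: LHS = |0 - 2| = |-2| = 2; 2 > 0 — holds

The relation is satisfied at x = 0.

Answer: Yes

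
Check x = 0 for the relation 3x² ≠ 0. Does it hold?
x = 0: LHS = 3·0² = 0; 0 ≠ 0 — FAILS

The relation fails at x = 0, so x = 0 is a counterexample.

Answer: No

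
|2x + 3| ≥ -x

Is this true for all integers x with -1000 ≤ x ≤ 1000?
The claim fails at x = -2:
x = -2: LHS = |2·(-2) + 3| = |-1| = 1, RHS = -(-2) = 2; 1 ≥ 2 — FAILS

Because a single integer refutes it, the statement is false.

Answer: False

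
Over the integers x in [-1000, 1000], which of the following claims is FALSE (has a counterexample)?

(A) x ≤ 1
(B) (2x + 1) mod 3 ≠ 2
(A) x = 2: 2 ≤ 1 — FAILS
(B) x = -1: LHS = (2·(-1) + 1) mod 3 = (-1) mod 3 = 2; 2 ≠ 2 — FAILS

Answer: Both A and B are false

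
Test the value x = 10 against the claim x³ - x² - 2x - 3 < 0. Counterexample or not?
Substitute x = 10 into the relation:
x = 10: LHS = 10³ - 10² - 2·10 - 3 = 877; 877 < 0 — FAILS

Since the claim fails at x = 10, this value is a counterexample.

Answer: Yes, x = 10 is a counterexample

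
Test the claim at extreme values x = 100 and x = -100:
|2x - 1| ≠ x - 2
x = 100: LHS = |2·100 - 1| = |199| = 199, RHS = 100 - 2 = 98; 199 ≠ 98 — holds
x = -100: LHS = |2·(-100) - 1| = |-201| = 201, RHS = (-100) - 2 = -102; 201 ≠ -102 — holds

Answer: Yes, holds for both x = 100 and x = -100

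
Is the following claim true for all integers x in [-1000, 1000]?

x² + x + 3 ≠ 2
Over all integers in [-1000, 1000], LHS − RHS is always positive; it is smallest at x = 0, where it equals 1:
x = 0: LHS = 0² + 0 + 3 = 3; 3 ≠ 2 — holds
At the ends of the range:
x = -1000: LHS = (-1000)² + (-1000) + 3 = 999003; 999003 ≠ 2 — holds
x = 1000: LHS = 1000² + 1000 + 3 = 1001003; 1001003 ≠ 2 — holds
Hence LHS − RHS is never 0, i.e. the two sides are never equal, so the relation holds for every integer in [-1000, 1000].

No counterexample exists.

Answer: True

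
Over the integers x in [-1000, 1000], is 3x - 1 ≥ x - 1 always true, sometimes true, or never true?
Holds at x = 0: LHS = 3·0 - 1 = -1, RHS = 0 - 1 = -1; -1 ≥ -1 — holds
Fails at x = -1: LHS = 3·(-1) - 1 = -4, RHS = (-1) - 1 = -2; -4 ≥ -2 — FAILS
It is satisfied by some integers in the range but not all.

Answer: Sometimes true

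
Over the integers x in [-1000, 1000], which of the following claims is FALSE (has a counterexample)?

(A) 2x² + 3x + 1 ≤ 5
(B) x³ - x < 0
(A) x = 1: LHS = 2·1² + 3·1 + 1 = 6; 6 ≤ 5 — FAILS
(B) x = 0: LHS = 0³ - 0 = 0; 0 < 0 — FAILS

Answer: Both A and B are false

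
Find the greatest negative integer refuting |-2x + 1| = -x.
Testing negative integers from -1 downward:
x = -1: LHS = |-2·(-1) + 1| = |3| = 3, RHS = -(-1) = 1; 3 = 1 — FAILS  ← closest negative counterexample to 0

Answer: x = -1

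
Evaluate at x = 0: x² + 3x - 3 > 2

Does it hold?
x = 0: LHS = 0² + 3·0 - 3 = -3; -3 > 2 — FAILS

The relation fails at x = 0, so x = 0 is a counterexample.

Answer: No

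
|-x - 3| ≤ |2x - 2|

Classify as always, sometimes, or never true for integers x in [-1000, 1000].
Holds at x = -1: LHS = |-(-1) - 3| = |-2| = 2, RHS = |2·(-1) - 2| = |-4| = 4; 2 ≤ 4 — holds
Fails at x = 0: LHS = |-0 - 3| = |-3| = 3, RHS = |2·0 - 2| = |-2| = 2; 3 ≤ 2 — FAILS
It is satisfied by some integers in the range but not all.

Answer: Sometimes true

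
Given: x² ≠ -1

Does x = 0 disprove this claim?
Substitute x = 0 into the relation:
x = 0: LHS = 0² = 0; 0 ≠ -1 — holds

The relation holds at x = 0, so it is not a counterexample.

Answer: No, x = 0 is not a counterexample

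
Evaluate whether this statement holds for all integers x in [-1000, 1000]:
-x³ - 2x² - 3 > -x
The claim fails at x = 0:
x = 0: LHS = -0³ - 2·0² - 3 = -3, RHS = -0 = 0; -3 > 0 — FAILS

Because a single integer refutes it, the statement is false.

Answer: False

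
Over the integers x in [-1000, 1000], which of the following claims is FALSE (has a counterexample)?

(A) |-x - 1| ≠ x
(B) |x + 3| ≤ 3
(A) Over all integers in [-1000, 1000], LHS − RHS is always positive; it is smallest at x = 0, where it equals 1:
x = 0: LHS = |-0 - 1| = |-1| = 1; 1 ≠ 0 — holds
At the ends of the range:
x = -1000: LHS = |-(-1000) - 1| = |999| = 999; 999 ≠ -1000 — holds
x = 1000: LHS = |-1000 - 1| = |-1001| = 1001; 1001 ≠ 1000 — holds
Hence LHS − RHS is never 0, i.e. the two sides are never equal, so the relation holds for every integer in [-1000, 1000].

(B) x = 1: LHS = |1 + 3| = |4| = 4; 4 ≤ 3 — FAILS

Only (B) has a counterexample.

Answer: B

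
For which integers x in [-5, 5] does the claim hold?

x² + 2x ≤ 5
Holds for: {-3, -2, -1, 0, 1}
Fails for: {-5, -4, 2, 3, 4, 5}

Answer: {-3, -2, -1, 0, 1}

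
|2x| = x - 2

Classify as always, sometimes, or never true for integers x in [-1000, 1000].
Over all integers in [-1000, 1000], LHS − RHS is always positive; it is smallest at x = 0, where it equals 2:
x = 0: LHS = |2·0| = |0| = 0, RHS = 0 - 2 = -2; 0 = -2 — FAILS
At the ends of the range:
x = -1000: LHS = |2·(-1000)| = |-2000| = 2000, RHS = (-1000) - 2 = -1002; 2000 = -1002 — FAILS
x = 1000: LHS = |2·1000| = |2000| = 2000, RHS = 1000 - 2 = 998; 2000 = 998 — FAILS
Hence LHS − RHS is never 0, i.e. the two sides are never equal, so the claimed relation (=) fails for every integer in [-1000, 1000].

No integer in the range satisfies it.

Answer: Never true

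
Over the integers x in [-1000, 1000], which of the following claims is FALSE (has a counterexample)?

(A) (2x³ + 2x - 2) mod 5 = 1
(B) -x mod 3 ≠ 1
(A) x = 0: LHS = (2·0³ + 2·0 - 2) mod 5 = (-2) mod 5 = 3; 3 = 1 — FAILS
(B) x = -1: LHS = (-(-1)) mod 3 = 1 mod 3 = 1; 1 ≠ 1 — FAILS

Answer: Both A and B are false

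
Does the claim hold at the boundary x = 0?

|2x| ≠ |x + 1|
x = 0: LHS = |2·0| = |0| = 0, RHS = |0 + 1| = |1| = 1; 0 ≠ 1 — holds

The relation is satisfied at x = 0.

Answer: Yes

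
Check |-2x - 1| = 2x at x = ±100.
x = 100: LHS = |-2·100 - 1| = |-201| = 201, RHS = 2·100 = 200; 201 = 200 — FAILS
x = -100: LHS = |-2·(-100) - 1| = |199| = 199, RHS = 2·(-100) = -200; 199 = -200 — FAILS

Answer: No, fails for both x = 100 and x = -100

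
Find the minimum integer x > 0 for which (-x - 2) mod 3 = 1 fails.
Testing positive integers:
x = 1: LHS = (-1 - 2) mod 3 = (-3) mod 3 = 0; 0 = 1 — FAILS  ← smallest positive counterexample

Answer: x = 1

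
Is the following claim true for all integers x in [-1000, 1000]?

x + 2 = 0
The claim fails at x = 0:
x = 0: LHS = 0 + 2 = 2; 2 = 0 — FAILS

Because a single integer refutes it, the statement is false.

Answer: False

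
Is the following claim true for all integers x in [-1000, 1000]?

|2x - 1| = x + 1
The claim fails at x = 1:
x = 1: LHS = |2·1 - 1| = |1| = 1, RHS = 1 + 1 = 2; 1 = 2 — FAILS

Because a single integer refutes it, the statement is false.

Answer: False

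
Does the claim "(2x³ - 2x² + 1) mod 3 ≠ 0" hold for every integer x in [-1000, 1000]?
The claim fails at x = -1:
x = -1: LHS = (2·(-1)³ - 2·(-1)² + 1) mod 3 = (-3) mod 3 = 0; 0 ≠ 0 — FAILS

Because a single integer refutes it, the statement is false.

Answer: False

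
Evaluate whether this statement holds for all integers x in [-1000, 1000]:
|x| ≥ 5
The claim fails at x = 0:
x = 0: LHS = |0| = 0; 0 ≥ 5 — FAILS

Because a single integer refutes it, the statement is false.

Answer: False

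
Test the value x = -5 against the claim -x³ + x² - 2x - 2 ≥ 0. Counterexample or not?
Substitute x = -5 into the relation:
x = -5: LHS = -(-5)³ + (-5)² - 2·(-5) - 2 = 158; 158 ≥ 0 — holds

The claim holds here, so x = -5 is not a counterexample. (A counterexample exists elsewhere, e.g. x = 0.)

Answer: No, x = -5 is not a counterexample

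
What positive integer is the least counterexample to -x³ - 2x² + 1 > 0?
Testing positive integers:
x = 1: LHS = -1³ - 2·1² + 1 = -2; -2 > 0 — FAILS  ← smallest positive counterexample

Answer: x = 1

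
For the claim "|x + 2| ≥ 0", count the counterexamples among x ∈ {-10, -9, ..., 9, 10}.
An absolute value is never negative, so the left side is ≥ 0 for every x, while the right side is 0. Tightest case in [-10, 10] is x = -2:
x = -2: LHS = |(-2) + 2| = |0| = 0; 0 ≥ 0 — holds
Hence LHS − RHS is never negative, i.e. LHS ≥ RHS throughout, so the relation holds for every integer in [-10, 10].

No counterexample appears in that range.

Answer: 0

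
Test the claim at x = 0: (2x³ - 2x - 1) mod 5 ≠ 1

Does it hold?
x = 0: LHS = (2·0³ - 2·0 - 1) mod 5 = (-1) mod 5 = 4; 4 ≠ 1 — holds

The relation is satisfied at x = 0.

Answer: Yes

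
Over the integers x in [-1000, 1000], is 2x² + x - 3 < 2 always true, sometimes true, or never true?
Holds at x = 0: LHS = 2·0² + 0 - 3 = -3; -3 < 2 — holds
Fails at x = 2: LHS = 2·2² + 2 - 3 = 7; 7 < 2 — FAILS
It is satisfied by some integers in the range but not all.

Answer: Sometimes true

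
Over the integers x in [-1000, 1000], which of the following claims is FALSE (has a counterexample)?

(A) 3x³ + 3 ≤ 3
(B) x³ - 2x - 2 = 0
(A) x = 1: LHS = 3·1³ + 3 = 6; 6 ≤ 3 — FAILS
(B) x = 0: LHS = 0³ - 2·0 - 2 = -2; -2 = 0 — FAILS

Answer: Both A and B are false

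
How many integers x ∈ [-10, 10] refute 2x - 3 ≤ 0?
Counterexamples in [-10, 10]: {2, 3, 4, 5, 6, 7, 8, 9, 10}.

Counting them gives 9 values.

Answer: 9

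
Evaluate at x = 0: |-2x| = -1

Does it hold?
x = 0: LHS = |-2·0| = |0| = 0; 0 = -1 — FAILS

The relation fails at x = 0, so x = 0 is a counterexample.

Answer: No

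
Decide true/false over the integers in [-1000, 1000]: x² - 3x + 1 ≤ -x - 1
The claim fails at x = 0:
x = 0: LHS = 0² - 3·0 + 1 = 1, RHS = -0 - 1 = -1; 1 ≤ -1 — FAILS

Because a single integer refutes it, the statement is false.

Answer: False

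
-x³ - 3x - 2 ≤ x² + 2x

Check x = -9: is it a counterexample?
Substitute x = -9 into the relation:
x = -9: LHS = -(-9)³ - 3·(-9) - 2 = 754, RHS = (-9)² + 2·(-9) = 63; 754 ≤ 63 — FAILS

Since the claim fails at x = -9, this value is a counterexample.

Answer: Yes, x = -9 is a counterexample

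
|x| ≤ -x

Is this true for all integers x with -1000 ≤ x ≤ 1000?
The claim fails at x = 1:
x = 1: LHS = |1| = 1; 1 ≤ -1 — FAILS

Because a single integer refutes it, the statement is false.

Answer: False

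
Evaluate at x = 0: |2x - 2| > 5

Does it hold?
x = 0: LHS = |2·0 - 2| = |-2| = 2; 2 > 5 — FAILS

The relation fails at x = 0, so x = 0 is a counterexample.

Answer: No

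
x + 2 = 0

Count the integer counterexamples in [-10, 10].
Counterexamples in [-10, 10]: {-10, -9, -8, -7, -6, -5, -4, -3, -1, 0, 1, 2, 3, 4, 5, 6, 7, 8, 9, 10}.

Counting them gives 20 values.

Answer: 20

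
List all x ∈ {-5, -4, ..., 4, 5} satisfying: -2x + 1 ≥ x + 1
Holds for: {-5, -4, -3, -2, -1, 0}
Fails for: {1, 2, 3, 4, 5}

Answer: {-5, -4, -3, -2, -1, 0}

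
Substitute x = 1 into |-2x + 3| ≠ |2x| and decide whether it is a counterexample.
Substitute x = 1 into the relation:
x = 1: LHS = |-2·1 + 3| = |1| = 1, RHS = |2·1| = |2| = 2; 1 ≠ 2 — holds

The relation holds at x = 1, so it is not a counterexample.

Answer: No, x = 1 is not a counterexample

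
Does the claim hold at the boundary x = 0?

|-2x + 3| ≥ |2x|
x = 0: LHS = |-2·0 + 3| = |3| = 3, RHS = |2·0| = |0| = 0; 3 ≥ 0 — holds

The relation is satisfied at x = 0.

Answer: Yes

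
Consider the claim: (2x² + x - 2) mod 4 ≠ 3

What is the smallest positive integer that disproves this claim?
Testing positive integers:
x = 1: LHS = (2·1² + 1 - 2) mod 4 = 1 mod 4 = 1; 1 ≠ 3 — holds
x = 2: LHS = (2·2² + 2 - 2) mod 4 = 8 mod 4 = 0; 0 ≠ 3 — holds
x = 3: LHS = (2·3² + 3 - 2) mod 4 = 19 mod 4 = 3; 3 ≠ 3 — FAILS  ← smallest positive counterexample

Answer: x = 3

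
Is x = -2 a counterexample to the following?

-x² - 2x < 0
Substitute x = -2 into the relation:
x = -2: LHS = -(-2)² - 2·(-2) = 0; 0 < 0 — FAILS

Since the claim fails at x = -2, this value is a counterexample.

Answer: Yes, x = -2 is a counterexample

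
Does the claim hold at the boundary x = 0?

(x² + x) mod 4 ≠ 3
x = 0: LHS = (0² + 0) mod 4 = 0 mod 4 = 0; 0 ≠ 3 — holds

The relation is satisfied at x = 0.

Answer: Yes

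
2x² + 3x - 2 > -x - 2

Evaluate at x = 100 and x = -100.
x = 100: LHS = 2·100² + 3·100 - 2 = 20298, RHS = -100 - 2 = -102; 20298 > -102 — holds
x = -100: LHS = 2·(-100)² + 3·(-100) - 2 = 19698, RHS = -(-100) - 2 = 98; 19698 > 98 — holds

Answer: Yes, holds for both x = 100 and x = -100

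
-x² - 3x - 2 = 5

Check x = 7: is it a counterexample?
Substitute x = 7 into the relation:
x = 7: LHS = -7² - 3·7 - 2 = -72; -72 = 5 — FAILS

Since the claim fails at x = 7, this value is a counterexample.

Answer: Yes, x = 7 is a counterexample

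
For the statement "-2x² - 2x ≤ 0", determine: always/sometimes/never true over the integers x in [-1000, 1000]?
Over all integers in [-1000, 1000], LHS − RHS is largest at x = 0, where it equals 0:
x = 0: LHS = -2·0² - 2·0 = 0; 0 ≤ 0 — holds
At the ends of the range:
x = -1000: LHS = -2·(-1000)² - 2·(-1000) = -1998000; -1998000 ≤ 0 — holds
x = 1000: LHS = -2·1000² - 2·1000 = -2002000; -2002000 ≤ 0 — holds
Hence LHS − RHS is never positive, i.e. LHS ≤ RHS throughout, so the relation holds for every integer in [-1000, 1000].

No counterexample exists.

Answer: Always true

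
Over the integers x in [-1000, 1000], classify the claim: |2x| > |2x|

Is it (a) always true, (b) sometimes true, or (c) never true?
Over all integers in [-1000, 1000], LHS − RHS is largest at x = 0, where it equals 0:
x = 0: LHS = |2·0| = |0| = 0, RHS = |2·0| = |0| = 0; 0 > 0 — FAILS
At the ends of the range:
x = -1000: LHS = |2·(-1000)| = |-2000| = 2000, RHS = |2·(-1000)| = |-2000| = 2000; 2000 > 2000 — FAILS
x = 1000: LHS = |2·1000| = |2000| = 2000, RHS = |2·1000| = |2000| = 2000; 2000 > 2000 — FAILS
Hence LHS − RHS is never positive, i.e. LHS ≤ RHS throughout, so the claimed relation (>) fails for every integer in [-1000, 1000].

No integer in the range satisfies it.

Answer: Never true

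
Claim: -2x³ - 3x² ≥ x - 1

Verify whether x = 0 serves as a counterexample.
Substitute x = 0 into the relation:
x = 0: LHS = -2·0³ - 3·0² = 0, RHS = 0 - 1 = -1; 0 ≥ -1 — holds

The claim holds here, so x = 0 is not a counterexample. (A counterexample exists elsewhere, e.g. x = 1.)

Answer: No, x = 0 is not a counterexample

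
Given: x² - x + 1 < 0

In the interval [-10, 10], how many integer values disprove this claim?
Counterexamples in [-10, 10]: {-10, -9, -8, -7, -6, -5, -4, -3, -2, -1, 0, 1, 2, 3, 4, 5, 6, 7, 8, 9, 10}.

Counting them gives 21 values.

Answer: 21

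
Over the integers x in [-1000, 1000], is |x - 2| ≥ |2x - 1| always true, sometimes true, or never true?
Holds at x = 0: LHS = |0 - 2| = |-2| = 2, RHS = |2·0 - 1| = |-1| = 1; 2 ≥ 1 — holds
Fails at x = 2: LHS = |2 - 2| = |0| = 0, RHS = |2·2 - 1| = |3| = 3; 0 ≥ 3 — FAILS
It is satisfied by some integers in the range but not all.

Answer: Sometimes true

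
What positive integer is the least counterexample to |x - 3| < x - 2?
Testing positive integers:
x = 1: LHS = |1 - 3| = |-2| = 2, RHS = 1 - 2 = -1; 2 < -1 — FAILS  ← smallest positive counterexample

Answer: x = 1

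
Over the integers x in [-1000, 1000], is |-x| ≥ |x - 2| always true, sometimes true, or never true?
Holds at x = 1: LHS = |-1| = 1, RHS = |1 - 2| = |-1| = 1; 1 ≥ 1 — holds
Fails at x = 0: LHS = |-0| = |0| = 0, RHS = |0 - 2| = |-2| = 2; 0 ≥ 2 — FAILS
It is satisfied by some integers in the range but not all.

Answer: Sometimes true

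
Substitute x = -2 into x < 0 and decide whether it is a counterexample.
Substitute x = -2 into the relation:
x = -2: -2 < 0 — holds

The claim holds here, so x = -2 is not a counterexample. (A counterexample exists elsewhere, e.g. x = 0.)

Answer: No, x = -2 is not a counterexample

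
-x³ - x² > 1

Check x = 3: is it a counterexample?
Substitute x = 3 into the relation:
x = 3: LHS = -3³ - 3² = -36; -36 > 1 — FAILS

Since the claim fails at x = 3, this value is a counterexample.

Answer: Yes, x = 3 is a counterexample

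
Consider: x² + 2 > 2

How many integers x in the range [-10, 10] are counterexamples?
Counterexamples in [-10, 10]: {0}.

Counting them gives 1 values.

Answer: 1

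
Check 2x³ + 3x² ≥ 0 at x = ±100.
x = 100: LHS = 2·100³ + 3·100² = 2030000; 2030000 ≥ 0 — holds
x = -100: LHS = 2·(-100)³ + 3·(-100)² = -1970000; -1970000 ≥ 0 — FAILS

Answer: Partially: holds for x = 100, fails for x = -100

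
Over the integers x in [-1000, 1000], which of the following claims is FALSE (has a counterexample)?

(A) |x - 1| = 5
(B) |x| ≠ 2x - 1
(A) x = 0: LHS = |0 - 1| = |-1| = 1; 1 = 5 — FAILS
(B) x = 1: LHS = |1| = 1, RHS = 2·1 - 1 = 1; 1 ≠ 1 — FAILS

Answer: Both A and B are false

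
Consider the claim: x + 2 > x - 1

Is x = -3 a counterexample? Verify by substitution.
Substitute x = -3 into the relation:
x = -3: LHS = (-3) + 2 = -1, RHS = (-3) - 1 = -4; -1 > -4 — holds

The relation holds at x = -3, so it is not a counterexample.

Answer: No, x = -3 is not a counterexample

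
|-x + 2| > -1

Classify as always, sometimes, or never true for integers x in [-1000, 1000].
An absolute value is never negative, so the left side is ≥ 0 for every x, while the right side is -1. Tightest case in [-1000, 1000] is x = 2:
x = 2: LHS = |-2 + 2| = |0| = 0; 0 > -1 — holds
Hence LHS − RHS is never zero or negative, i.e. LHS > RHS throughout, so the relation holds for every integer in [-1000, 1000].

No counterexample exists.

Answer: Always true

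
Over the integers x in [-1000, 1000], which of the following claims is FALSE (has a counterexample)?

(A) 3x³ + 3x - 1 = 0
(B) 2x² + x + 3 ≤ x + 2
(A) x = 0: LHS = 3·0³ + 3·0 - 1 = -1; -1 = 0 — FAILS
(B) x = 0: LHS = 2·0² + 0 + 3 = 3, RHS = 0 + 2 = 2; 3 ≤ 2 — FAILS

Answer: Both A and B are false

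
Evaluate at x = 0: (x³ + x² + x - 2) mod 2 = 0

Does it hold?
x = 0: LHS = (0³ + 0² + 0 - 2) mod 2 = (-2) mod 2 = 0; 0 = 0 — holds

The relation is satisfied at x = 0.

Answer: Yes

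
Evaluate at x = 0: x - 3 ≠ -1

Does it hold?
x = 0: LHS = 0 - 3 = -3; -3 ≠ -1 — holds

The relation is satisfied at x = 0.

Answer: Yes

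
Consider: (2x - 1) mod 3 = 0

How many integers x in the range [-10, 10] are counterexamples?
Counterexamples in [-10, 10]: {-9, -8, -6, -5, -3, -2, 0, 1, 3, 4, 6, 7, 9, 10}.

Counting them gives 14 values.

Answer: 14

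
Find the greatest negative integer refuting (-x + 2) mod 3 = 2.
Testing negative integers from -1 downward:
x = -1: LHS = (-(-1) + 2) mod 3 = 3 mod 3 = 0; 0 = 2 — FAILS  ← closest negative counterexample to 0

Answer: x = -1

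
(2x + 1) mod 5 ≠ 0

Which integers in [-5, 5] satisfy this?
Holds for: {-5, -4, -2, -1, 0, 1, 3, 4, 5}
Fails for: {-3, 2}

Answer: {-5, -4, -2, -1, 0, 1, 3, 4, 5}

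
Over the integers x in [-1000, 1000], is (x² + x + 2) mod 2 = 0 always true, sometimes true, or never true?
For a polynomial with integer coefficients, its value mod 2 depends only on x mod 2, so it suffices to check one representative of each residue class, x = 0, 1:
x = 0: LHS = (0² + 0 + 2) mod 2 = 2 mod 2 = 0; 0 = 0 — holds
x = 1: LHS = (1² + 1 + 2) mod 2 = 4 mod 2 = 0; 0 = 0 — holds
The relation holds in every residue class, so the relation holds for every integer in [-1000, 1000].

No counterexample exists.

Answer: Always true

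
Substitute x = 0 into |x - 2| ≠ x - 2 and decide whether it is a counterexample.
Substitute x = 0 into the relation:
x = 0: LHS = |0 - 2| = |-2| = 2, RHS = 0 - 2 = -2; 2 ≠ -2 — holds

The claim holds here, so x = 0 is not a counterexample. (A counterexample exists elsewhere, e.g. x = 2.)

Answer: No, x = 0 is not a counterexample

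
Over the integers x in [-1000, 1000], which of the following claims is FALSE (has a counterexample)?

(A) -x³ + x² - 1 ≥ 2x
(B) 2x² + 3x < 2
(A) x = 0: LHS = -0³ + 0² - 1 = -1, RHS = 2·0 = 0; -1 ≥ 0 — FAILS
(B) x = 1: LHS = 2·1² + 3·1 = 5; 5 < 2 — FAILS

Answer: Both A and B are false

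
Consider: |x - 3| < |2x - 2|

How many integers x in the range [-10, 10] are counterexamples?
Counterexamples in [-10, 10]: {-1, 0, 1}.

Counting them gives 3 values.

Answer: 3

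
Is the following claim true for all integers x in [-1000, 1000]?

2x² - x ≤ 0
The claim fails at x = 1:
x = 1: LHS = 2·1² - 1 = 1; 1 ≤ 0 — FAILS

Because a single integer refutes it, the statement is false.

Answer: False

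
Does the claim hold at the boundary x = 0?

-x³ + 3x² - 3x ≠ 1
x = 0: LHS = -0³ + 3·0² - 3·0 = 0; 0 ≠ 1 — holds

The relation is satisfied at x = 0.

Answer: Yes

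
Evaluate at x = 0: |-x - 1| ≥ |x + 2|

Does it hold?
x = 0: LHS = |-0 - 1| = |-1| = 1, RHS = |0 + 2| = |2| = 2; 1 ≥ 2 — FAILS

The relation fails at x = 0, so x = 0 is a counterexample.

Answer: No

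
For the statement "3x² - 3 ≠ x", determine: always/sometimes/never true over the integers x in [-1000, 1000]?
Track d = LHS − RHS over the integers in [-1000, 1000]. Equality would need d = 0, but d changes sign only between consecutive integers, jumping over 0:
x = -1: LHS = 3·(-1)² - 3 = 0; 0 ≠ -1 — holds  (d = 1)
x = 0: LHS = 3·0² - 3 = -3; -3 ≠ 0 — holds  (d = -3)
x = 1: LHS = 3·1² - 3 = 0; 0 ≠ 1 — holds  (d = -1)
x = 2: LHS = 3·2² - 3 = 9; 9 ≠ 2 — holds  (d = 7)
Away from these crossings d keeps a constant sign, and checking every integer in [-1000, 1000] confirms d ≠ 0 throughout. Hence the two sides are never equal, so the relation holds for every integer in [-1000, 1000].

No counterexample exists.

Answer: Always true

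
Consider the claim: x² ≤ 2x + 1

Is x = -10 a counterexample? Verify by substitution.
Substitute x = -10 into the relation:
x = -10: LHS = (-10)² = 100, RHS = 2·(-10) + 1 = -19; 100 ≤ -19 — FAILS

Since the claim fails at x = -10, this value is a counterexample.

Answer: Yes, x = -10 is a counterexample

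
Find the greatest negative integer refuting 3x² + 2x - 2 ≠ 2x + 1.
Testing negative integers from -1 downward:
x = -1: LHS = 3·(-1)² + 2·(-1) - 2 = -1, RHS = 2·(-1) + 1 = -1; -1 ≠ -1 — FAILS  ← closest negative counterexample to 0

Answer: x = -1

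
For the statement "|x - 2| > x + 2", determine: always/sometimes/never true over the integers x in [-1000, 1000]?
Holds at x = -1: LHS = |(-1) - 2| = |-3| = 3, RHS = (-1) + 2 = 1; 3 > 1 — holds
Fails at x = 0: LHS = |0 - 2| = |-2| = 2, RHS = 0 + 2 = 2; 2 > 2 — FAILS
It is satisfied by some integers in the range but not all.

Answer: Sometimes true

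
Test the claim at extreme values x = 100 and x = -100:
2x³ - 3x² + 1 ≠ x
x = 100: LHS = 2·100³ - 3·100² + 1 = 1970001; 1970001 ≠ 100 — holds
x = -100: LHS = 2·(-100)³ - 3·(-100)² + 1 = -2029999; -2029999 ≠ -100 — holds

Answer: Yes, holds for both x = 100 and x = -100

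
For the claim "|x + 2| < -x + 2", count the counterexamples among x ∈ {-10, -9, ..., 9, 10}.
Counterexamples in [-10, 10]: {0, 1, 2, 3, 4, 5, 6, 7, 8, 9, 10}.

Counting them gives 11 values.

Answer: 11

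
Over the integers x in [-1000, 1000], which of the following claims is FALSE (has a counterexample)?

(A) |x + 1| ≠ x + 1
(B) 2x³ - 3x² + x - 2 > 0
(A) x = 0: LHS = |0 + 1| = |1| = 1, RHS = 0 + 1 = 1; 1 ≠ 1 — FAILS
(B) x = 0: LHS = 2·0³ - 3·0² + 0 - 2 = -2; -2 > 0 — FAILS

Answer: Both A and B are false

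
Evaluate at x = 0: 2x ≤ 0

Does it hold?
x = 0: LHS = 2·0 = 0; 0 ≤ 0 — holds

The relation is satisfied at x = 0.

Answer: Yes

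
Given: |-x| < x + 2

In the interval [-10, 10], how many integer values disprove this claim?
Counterexamples in [-10, 10]: {-10, -9, -8, -7, -6, -5, -4, -3, -2, -1}.

Counting them gives 10 values.

Answer: 10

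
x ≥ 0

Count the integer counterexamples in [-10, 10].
Counterexamples in [-10, 10]: {-10, -9, -8, -7, -6, -5, -4, -3, -2, -1}.

Counting them gives 10 values.

Answer: 10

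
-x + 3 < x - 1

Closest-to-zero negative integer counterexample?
Testing negative integers from -1 downward:
x = -1: LHS = -(-1) + 3 = 4, RHS = (-1) - 1 = -2; 4 < -2 — FAILS  ← closest negative counterexample to 0

Answer: x = -1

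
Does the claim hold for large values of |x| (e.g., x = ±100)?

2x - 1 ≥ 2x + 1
x = 100: LHS = 2·100 - 1 = 199, RHS = 2·100 + 1 = 201; 199 ≥ 201 — FAILS
x = -100: LHS = 2·(-100) - 1 = -201, RHS = 2·(-100) + 1 = -199; -201 ≥ -199 — FAILS

Answer: No, fails for both x = 100 and x = -100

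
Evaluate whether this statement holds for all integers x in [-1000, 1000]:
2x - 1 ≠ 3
The claim fails at x = 2:
x = 2: LHS = 2·2 - 1 = 3; 3 ≠ 3 — FAILS

Because a single integer refutes it, the statement is false.

Answer: False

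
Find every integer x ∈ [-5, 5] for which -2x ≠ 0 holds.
Holds for: {-5, -4, -3, -2, -1, 1, 2, 3, 4, 5}
Fails for: {0}

Answer: {-5, -4, -3, -2, -1, 1, 2, 3, 4, 5}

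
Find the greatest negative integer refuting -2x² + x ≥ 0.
Testing negative integers from -1 downward:
x = -1: LHS = -2·(-1)² + (-1) = -3; -3 ≥ 0 — FAILS  ← closest negative counterexample to 0

Answer: x = -1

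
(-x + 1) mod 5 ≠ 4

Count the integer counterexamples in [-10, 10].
Counterexamples in [-10, 10]: {-8, -3, 2, 7}.

Counting them gives 4 values.

Answer: 4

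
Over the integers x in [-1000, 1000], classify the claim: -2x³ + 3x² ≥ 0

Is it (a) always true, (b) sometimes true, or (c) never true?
Holds at x = 0: LHS = -2·0³ + 3·0² = 0; 0 ≥ 0 — holds
Fails at x = 2: LHS = -2·2³ + 3·2² = -4; -4 ≥ 0 — FAILS
It is satisfied by some integers in the range but not all.

Answer: Sometimes true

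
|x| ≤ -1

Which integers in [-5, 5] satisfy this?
An absolute value is never negative, so the left side is ≥ 0 for every x, while the right side is -1. Tightest case in [-5, 5] is x = 0:
x = 0: LHS = |0| = 0; 0 ≤ -1 — FAILS
Hence LHS − RHS is never zero or negative, i.e. LHS > RHS throughout, so the claimed relation (≤) fails for every integer in [-5, 5].

Answer: None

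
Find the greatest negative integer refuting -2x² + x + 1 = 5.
Testing negative integers from -1 downward:
x = -1: LHS = -2·(-1)² + (-1) + 1 = -2; -2 = 5 — FAILS  ← closest negative counterexample to 0

Answer: x = -1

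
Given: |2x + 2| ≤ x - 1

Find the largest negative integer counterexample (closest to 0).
Testing negative integers from -1 downward:
x = -1: LHS = |2·(-1) + 2| = |0| = 0, RHS = (-1) - 1 = -2; 0 ≤ -2 — FAILS  ← closest negative counterexample to 0

Answer: x = -1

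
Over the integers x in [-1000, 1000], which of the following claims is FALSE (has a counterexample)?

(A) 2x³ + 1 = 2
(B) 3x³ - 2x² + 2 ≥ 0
(A) x = 0: LHS = 2·0³ + 1 = 1; 1 = 2 — FAILS
(B) x = -1: LHS = 3·(-1)³ - 2·(-1)² + 2 = -3; -3 ≥ 0 — FAILS

Answer: Both A and B are false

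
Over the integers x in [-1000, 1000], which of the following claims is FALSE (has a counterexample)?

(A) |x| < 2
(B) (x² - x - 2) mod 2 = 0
(A) x = 2: LHS = |2| = 2; 2 < 2 — FAILS

(B) For a polynomial with integer coefficients, its value mod 2 depends only on x mod 2, so it suffices to check one representative of each residue class, x = 0, 1:
x = 0: LHS = (0² - 0 - 2) mod 2 = (-2) mod 2 = 0; 0 = 0 — holds
x = 1: LHS = (1² - 1 - 2) mod 2 = (-2) mod 2 = 0; 0 = 0 — holds
The relation holds in every residue class, so the relation holds for every integer in [-1000, 1000].

Only (A) has a counterexample.

Answer: A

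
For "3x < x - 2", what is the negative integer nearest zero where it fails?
Testing negative integers from -1 downward:
x = -1: LHS = 3·(-1) = -3, RHS = (-1) - 2 = -3; -3 < -3 — FAILS  ← closest negative counterexample to 0

Answer: x = -1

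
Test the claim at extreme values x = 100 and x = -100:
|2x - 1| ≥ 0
x = 100: LHS = |2·100 - 1| = |199| = 199; 199 ≥ 0 — holds
x = -100: LHS = |2·(-100) - 1| = |-201| = 201; 201 ≥ 0 — holds

Answer: Yes, holds for both x = 100 and x = -100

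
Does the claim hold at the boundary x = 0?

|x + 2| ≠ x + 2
x = 0: LHS = |0 + 2| = |2| = 2, RHS = 0 + 2 = 2; 2 ≠ 2 — FAILS

The relation fails at x = 0, so x = 0 is a counterexample.

Answer: No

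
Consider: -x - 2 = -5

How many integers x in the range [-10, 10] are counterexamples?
Counterexamples in [-10, 10]: {-10, -9, -8, -7, -6, -5, -4, -3, -2, -1, 0, 1, 2, 4, 5, 6, 7, 8, 9, 10}.

Counting them gives 20 values.

Answer: 20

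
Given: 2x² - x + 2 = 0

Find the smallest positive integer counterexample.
Testing positive integers:
x = 1: LHS = 2·1² - 1 + 2 = 3; 3 = 0 — FAILS  ← smallest positive counterexample

Answer: x = 1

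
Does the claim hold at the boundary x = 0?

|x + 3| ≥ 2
x = 0: LHS = |0 + 3| = |3| = 3; 3 ≥ 2 — holds

The relation is satisfied at x = 0.

Answer: Yes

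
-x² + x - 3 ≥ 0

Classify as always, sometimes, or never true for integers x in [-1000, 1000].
Over all integers in [-1000, 1000], LHS − RHS is largest at x = 0, where it equals -3:
x = 0: LHS = -0² + 0 - 3 = -3; -3 ≥ 0 — FAILS
At the ends of the range:
x = -1000: LHS = -(-1000)² + (-1000) - 3 = -1001003; -1001003 ≥ 0 — FAILS
x = 1000: LHS = -1000² + 1000 - 3 = -999003; -999003 ≥ 0 — FAILS
Hence LHS − RHS is never zero or positive, i.e. LHS < RHS throughout, so the claimed relation (≥) fails for every integer in [-1000, 1000].

No integer in the range satisfies it.

Answer: Never true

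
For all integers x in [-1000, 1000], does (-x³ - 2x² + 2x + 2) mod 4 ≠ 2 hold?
The claim fails at x = 0:
x = 0: LHS = (-0³ - 2·0² + 2·0 + 2) mod 4 = 2 mod 4 = 2; 2 ≠ 2 — FAILS

Because a single integer refutes it, the statement is false.

Answer: False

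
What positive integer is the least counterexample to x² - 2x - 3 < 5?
Testing positive integers:
x = 1: LHS = 1² - 2·1 - 3 = -4; -4 < 5 — holds
x = 2: LHS = 2² - 2·2 - 3 = -3; -3 < 5 — holds
x = 3: LHS = 3² - 2·3 - 3 = 0; 0 < 5 — holds
x = 4: LHS = 4² - 2·4 - 3 = 5; 5 < 5 — FAILS  ← smallest positive counterexample

Answer: x = 4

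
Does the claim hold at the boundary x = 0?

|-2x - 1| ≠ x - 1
x = 0: LHS = |-2·0 - 1| = |-1| = 1, RHS = 0 - 1 = -1; 1 ≠ -1 — holds

The relation is satisfied at x = 0.

Answer: Yes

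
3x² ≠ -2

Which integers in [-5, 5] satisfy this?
Over all integers in [-5, 5], LHS − RHS is always positive; it is smallest at x = 0, where it equals 2:
x = 0: LHS = 3·0² = 0; 0 ≠ -2 — holds
At the ends of the range:
x = -5: LHS = 3·(-5)² = 75; 75 ≠ -2 — holds
x = 5: LHS = 3·5² = 75; 75 ≠ -2 — holds
Hence LHS − RHS is never 0, i.e. the two sides are never equal, so the relation holds for every integer in [-5, 5].

Answer: All integers in [-5, 5]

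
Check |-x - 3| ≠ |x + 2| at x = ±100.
x = 100: LHS = |-100 - 3| = |-103| = 103, RHS = |100 + 2| = |102| = 102; 103 ≠ 102 — holds
x = -100: LHS = |-(-100) - 3| = |97| = 97, RHS = |(-100) + 2| = |-98| = 98; 97 ≠ 98 — holds

Answer: Yes, holds for both x = 100 and x = -100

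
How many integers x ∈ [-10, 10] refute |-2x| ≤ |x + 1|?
Counterexamples in [-10, 10]: {-10, -9, -8, -7, -6, -5, -4, -3, -2, -1, 2, 3, 4, 5, 6, 7, 8, 9, 10}.

Counting them gives 19 values.

Answer: 19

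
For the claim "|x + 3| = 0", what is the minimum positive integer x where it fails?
Testing positive integers:
x = 1: LHS = |1 + 3| = |4| = 4; 4 = 0 — FAILS  ← smallest positive counterexample

Answer: x = 1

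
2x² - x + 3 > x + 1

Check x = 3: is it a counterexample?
Substitute x = 3 into the relation:
x = 3: LHS = 2·3² - 3 + 3 = 18, RHS = 3 + 1 = 4; 18 > 4 — holds

The relation holds at x = 3, so it is not a counterexample.

Answer: No, x = 3 is not a counterexample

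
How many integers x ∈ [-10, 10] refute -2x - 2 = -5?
Counterexamples in [-10, 10]: {-10, -9, -8, -7, -6, -5, -4, -3, -2, -1, 0, 1, 2, 3, 4, 5, 6, 7, 8, 9, 10}.

Counting them gives 21 values.

Answer: 21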